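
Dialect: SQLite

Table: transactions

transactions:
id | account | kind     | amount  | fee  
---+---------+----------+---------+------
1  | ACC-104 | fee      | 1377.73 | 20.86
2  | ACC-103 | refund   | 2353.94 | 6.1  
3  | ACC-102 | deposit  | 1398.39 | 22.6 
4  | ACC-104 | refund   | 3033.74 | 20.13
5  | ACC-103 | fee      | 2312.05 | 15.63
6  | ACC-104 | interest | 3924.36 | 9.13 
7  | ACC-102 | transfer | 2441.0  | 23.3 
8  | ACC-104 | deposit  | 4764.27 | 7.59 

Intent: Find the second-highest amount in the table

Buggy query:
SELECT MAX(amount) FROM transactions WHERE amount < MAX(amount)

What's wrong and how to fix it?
Bug: MAX(amount) on the right of the comparison is an aggregate-in-WHERE error

Fix: Compute the overall MAX in a subquery, then take MAX of rows below it

Corrected query:
SELECT MAX(amount) FROM transactions WHERE amount < (SELECT MAX(amount) FROM transactions)

Result:
MAX(amount)
-----------
3924.36    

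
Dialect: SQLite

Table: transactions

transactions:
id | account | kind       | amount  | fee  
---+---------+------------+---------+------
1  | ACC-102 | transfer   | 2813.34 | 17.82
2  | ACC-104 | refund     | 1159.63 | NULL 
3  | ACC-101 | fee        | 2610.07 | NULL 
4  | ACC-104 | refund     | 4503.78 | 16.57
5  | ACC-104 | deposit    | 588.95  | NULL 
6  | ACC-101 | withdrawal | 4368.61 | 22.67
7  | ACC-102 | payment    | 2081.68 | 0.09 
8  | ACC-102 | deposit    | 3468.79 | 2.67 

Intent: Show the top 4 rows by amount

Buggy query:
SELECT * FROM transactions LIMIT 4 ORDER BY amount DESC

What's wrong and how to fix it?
Bug: LIMIT must come after ORDER BY

Fix: Swap the clauses: ORDER BY first, then LIMIT

Corrected query:
SELECT * FROM transactions ORDER BY amount DESC LIMIT 4

Result:
id | account | kind       | amount  | fee  
---+---------+------------+---------+------
4  | ACC-104 | refund     | 4503.78 | 16.57
6  | ACC-101 | withdrawal | 4368.61 | 22.67
8  | ACC-102 | deposit    | 3468.79 | 2.67 
1  | ACC-102 | transfer   | 2813.34 | 17.82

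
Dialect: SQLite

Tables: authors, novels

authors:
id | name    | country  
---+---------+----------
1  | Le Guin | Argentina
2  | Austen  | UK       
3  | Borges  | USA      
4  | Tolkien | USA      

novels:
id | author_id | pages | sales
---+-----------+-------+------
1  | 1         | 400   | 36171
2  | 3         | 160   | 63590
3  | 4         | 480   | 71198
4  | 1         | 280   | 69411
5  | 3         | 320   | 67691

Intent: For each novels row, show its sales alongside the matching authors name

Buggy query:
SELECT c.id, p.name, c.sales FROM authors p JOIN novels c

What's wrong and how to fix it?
Bug: Missing join condition: each novels row is matched to all authors rows instead of just its own

Fix: Specify the join condition linking the foreign key to the parent id

Corrected query:
SELECT c.id, p.name, c.sales FROM authors p JOIN novels c ON c.author_id = p.id

Result:
id | name    | sales
---+---------+------
1  | Le Guin | 36171
2  | Borges  | 63590
3  | Tolkien | 71198
4  | Le Guin | 69411
5  | Borges  | 67691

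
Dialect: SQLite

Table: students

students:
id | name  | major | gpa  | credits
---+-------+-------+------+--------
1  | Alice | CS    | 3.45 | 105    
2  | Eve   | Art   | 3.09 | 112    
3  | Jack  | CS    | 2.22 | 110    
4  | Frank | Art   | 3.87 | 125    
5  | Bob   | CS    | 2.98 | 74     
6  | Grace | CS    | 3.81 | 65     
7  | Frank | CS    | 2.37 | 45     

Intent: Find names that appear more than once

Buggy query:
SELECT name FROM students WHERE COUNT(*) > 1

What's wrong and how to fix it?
Bug: WHERE can't reference COUNT(*); aggregates are computed after WHERE

Fix: Group first, then use HAVING for the count condition

Corrected query:
SELECT name FROM students GROUP BY name HAVING COUNT(*) > 1

Result:
name 
-----
Frank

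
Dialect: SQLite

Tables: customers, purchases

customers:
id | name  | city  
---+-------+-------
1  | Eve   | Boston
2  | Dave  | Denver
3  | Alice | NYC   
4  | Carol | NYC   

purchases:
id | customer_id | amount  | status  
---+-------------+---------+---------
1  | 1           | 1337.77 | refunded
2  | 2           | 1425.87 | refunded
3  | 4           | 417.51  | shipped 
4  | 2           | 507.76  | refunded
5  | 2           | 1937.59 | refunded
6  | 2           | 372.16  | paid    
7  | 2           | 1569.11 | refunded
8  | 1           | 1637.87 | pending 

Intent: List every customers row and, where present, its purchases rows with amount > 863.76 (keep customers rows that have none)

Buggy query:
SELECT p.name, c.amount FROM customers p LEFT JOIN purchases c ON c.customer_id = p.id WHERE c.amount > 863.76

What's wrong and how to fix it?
Bug: A WHERE condition on the right-hand table after LEFT JOIN drops unmatched parents

Fix: Put 'c.amount > 863.76' in the JOIN's ON clause instead of WHERE

Corrected query:
SELECT p.name, c.amount FROM customers p LEFT JOIN purchases c ON c.customer_id = p.id AND c.amount > 863.76

Result:
name  | amount 
------+--------
Eve   | 1337.77
Eve   | 1637.87
Dave  | 1425.87
Dave  | 1569.11
Dave  | 1937.59
Alice | NULL   
Carol | NULL   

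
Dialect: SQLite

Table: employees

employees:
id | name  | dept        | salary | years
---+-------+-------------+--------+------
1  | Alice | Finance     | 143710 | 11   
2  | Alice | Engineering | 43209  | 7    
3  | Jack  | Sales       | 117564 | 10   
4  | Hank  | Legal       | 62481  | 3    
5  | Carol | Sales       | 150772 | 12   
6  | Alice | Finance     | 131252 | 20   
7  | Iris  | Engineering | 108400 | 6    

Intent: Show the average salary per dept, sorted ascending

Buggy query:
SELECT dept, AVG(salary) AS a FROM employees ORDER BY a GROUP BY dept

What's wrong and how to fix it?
Bug: ORDER BY appears before GROUP BY; SQL clause order requires GROUP BY first

Fix: Reorder: SELECT … FROM … GROUP BY … ORDER BY …

Corrected query:
SELECT dept, AVG(salary) AS a FROM employees GROUP BY dept ORDER BY a

Result:
dept        | a      
------------+--------
Legal       | 62481  
Engineering | 75804.5
Sales       | 134168 
Finance     | 137481 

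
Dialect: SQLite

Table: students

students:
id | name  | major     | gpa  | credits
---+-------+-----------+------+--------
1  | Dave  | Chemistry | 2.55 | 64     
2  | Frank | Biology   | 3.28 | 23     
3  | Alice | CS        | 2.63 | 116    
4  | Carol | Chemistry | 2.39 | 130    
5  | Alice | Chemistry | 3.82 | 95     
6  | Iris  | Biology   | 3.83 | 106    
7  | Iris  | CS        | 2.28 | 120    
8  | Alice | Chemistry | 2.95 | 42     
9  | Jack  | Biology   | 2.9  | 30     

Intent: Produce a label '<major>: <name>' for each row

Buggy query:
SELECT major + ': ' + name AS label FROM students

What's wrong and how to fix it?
Bug: '+' is numeric addition; on text columns SQLite converts them to 0 instead of concatenating

Fix: Replace + with || to concatenate text

Corrected query:
SELECT major || ': ' || name AS label FROM students

Result:
label           
----------------
Chemistry: Dave 
Biology: Frank  
CS: Alice       
Chemistry: Carol
Chemistry: Alice
Biology: Iris   
CS: Iris        
Chemistry: Alice
Biology: Jack   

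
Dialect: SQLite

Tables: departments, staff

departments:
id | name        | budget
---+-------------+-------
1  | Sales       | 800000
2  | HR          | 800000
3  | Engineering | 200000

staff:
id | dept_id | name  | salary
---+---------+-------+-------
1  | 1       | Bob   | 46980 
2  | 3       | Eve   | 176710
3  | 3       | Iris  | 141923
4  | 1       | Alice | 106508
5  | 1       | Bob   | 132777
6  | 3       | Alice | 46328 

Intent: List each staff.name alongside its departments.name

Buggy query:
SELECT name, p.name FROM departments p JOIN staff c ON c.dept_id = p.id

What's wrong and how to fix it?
Bug: 'name' exists in both joined tables, so the database can't tell which one is meant

Fix: Qualify the column with its table alias (c.name)

Corrected query:
SELECT c.name, p.name FROM departments p JOIN staff c ON c.dept_id = p.id

Result:
name  | name       
------+------------
Bob   | Sales      
Eve   | Engineering
Iris  | Engineering
Alice | Sales      
Bob   | Sales      
Alice | Engineering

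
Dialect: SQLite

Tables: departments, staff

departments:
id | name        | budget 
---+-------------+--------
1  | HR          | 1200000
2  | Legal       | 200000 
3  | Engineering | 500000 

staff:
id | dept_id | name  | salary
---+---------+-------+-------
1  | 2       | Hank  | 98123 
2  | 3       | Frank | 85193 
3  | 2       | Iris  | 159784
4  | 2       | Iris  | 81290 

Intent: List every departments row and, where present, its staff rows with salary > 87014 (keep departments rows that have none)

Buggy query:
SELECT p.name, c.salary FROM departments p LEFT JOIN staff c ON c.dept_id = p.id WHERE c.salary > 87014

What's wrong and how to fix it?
Bug: A WHERE condition on the right-hand table after LEFT JOIN drops unmatched parents

Fix: Move the right-table condition into the ON clause so unmatched parents are kept

Corrected query:
SELECT p.name, c.salary FROM departments p LEFT JOIN staff c ON c.dept_id = p.id AND c.salary > 87014

Result:
name        | salary
------------+-------
HR          | NULL  
Legal       | 98123 
Legal       | 159784
Engineering | NULL  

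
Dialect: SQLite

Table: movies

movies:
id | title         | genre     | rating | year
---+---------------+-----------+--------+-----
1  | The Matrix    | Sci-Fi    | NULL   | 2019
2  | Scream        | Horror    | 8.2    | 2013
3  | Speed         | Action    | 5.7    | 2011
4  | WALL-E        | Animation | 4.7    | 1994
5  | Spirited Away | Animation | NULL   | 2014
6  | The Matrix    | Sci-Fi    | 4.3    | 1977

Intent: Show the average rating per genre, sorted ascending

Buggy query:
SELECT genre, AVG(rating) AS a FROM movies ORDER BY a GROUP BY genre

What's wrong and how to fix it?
Bug: ORDER BY appears before GROUP BY; SQL clause order requires GROUP BY first

Fix: Move ORDER BY to the end, after GROUP BY

Corrected query:
SELECT genre, AVG(rating) AS a FROM movies GROUP BY genre ORDER BY a

Result:
genre     | a  
----------+----
Sci-Fi    | 4.3
Animation | 4.7
Action    | 5.7
Horror    | 8.2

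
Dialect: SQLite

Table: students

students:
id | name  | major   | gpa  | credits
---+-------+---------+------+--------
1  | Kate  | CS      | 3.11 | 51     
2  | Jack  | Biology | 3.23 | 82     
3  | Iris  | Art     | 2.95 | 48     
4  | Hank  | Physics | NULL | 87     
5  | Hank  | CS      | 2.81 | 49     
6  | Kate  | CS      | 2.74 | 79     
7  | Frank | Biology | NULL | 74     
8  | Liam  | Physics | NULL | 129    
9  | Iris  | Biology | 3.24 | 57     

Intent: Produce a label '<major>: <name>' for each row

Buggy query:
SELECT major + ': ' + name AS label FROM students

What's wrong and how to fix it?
Bug: '+' is numeric addition; on text columns SQLite converts them to 0 instead of concatenating

Fix: Use the || operator for string concatenation

Corrected query:
SELECT major || ': ' || name AS label FROM students

Result:
label         
--------------
CS: Kate      
Biology: Jack 
Art: Iris     
Physics: Hank 
CS: Hank      
CS: Kate      
Biology: Frank
Physics: Liam 
Biology: Iris 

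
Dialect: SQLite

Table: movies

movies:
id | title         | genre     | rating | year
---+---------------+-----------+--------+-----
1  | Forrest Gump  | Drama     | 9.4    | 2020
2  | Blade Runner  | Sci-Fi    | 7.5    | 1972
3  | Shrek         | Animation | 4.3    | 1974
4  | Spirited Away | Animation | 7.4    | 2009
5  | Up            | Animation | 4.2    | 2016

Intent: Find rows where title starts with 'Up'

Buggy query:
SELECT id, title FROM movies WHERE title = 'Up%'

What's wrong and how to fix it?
Bug: '=' compares the literal string including the % character; pattern matching needs LIKE

Fix: Use LIKE for wildcard pattern matching

Corrected query:
SELECT id, title FROM movies WHERE title LIKE 'Up%'

Result:
id | title
---+------
5  | Up   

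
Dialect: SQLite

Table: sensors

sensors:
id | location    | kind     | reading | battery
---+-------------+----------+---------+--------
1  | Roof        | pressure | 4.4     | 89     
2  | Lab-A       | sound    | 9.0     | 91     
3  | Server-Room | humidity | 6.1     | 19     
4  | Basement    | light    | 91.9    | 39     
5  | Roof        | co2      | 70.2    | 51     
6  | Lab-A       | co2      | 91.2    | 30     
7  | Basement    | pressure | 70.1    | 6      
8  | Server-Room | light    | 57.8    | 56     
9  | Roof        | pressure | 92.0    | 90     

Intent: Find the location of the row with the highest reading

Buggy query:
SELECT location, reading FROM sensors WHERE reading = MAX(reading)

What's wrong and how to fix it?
Bug: WHERE is evaluated per row; an aggregate over the whole table isn't defined there

Fix: Wrap MAX in a scalar subquery so WHERE compares against a single value

Corrected query:
SELECT location, reading FROM sensors WHERE reading = (SELECT MAX(reading) FROM sensors)

Result:
location | reading
---------+--------
Roof     | 92     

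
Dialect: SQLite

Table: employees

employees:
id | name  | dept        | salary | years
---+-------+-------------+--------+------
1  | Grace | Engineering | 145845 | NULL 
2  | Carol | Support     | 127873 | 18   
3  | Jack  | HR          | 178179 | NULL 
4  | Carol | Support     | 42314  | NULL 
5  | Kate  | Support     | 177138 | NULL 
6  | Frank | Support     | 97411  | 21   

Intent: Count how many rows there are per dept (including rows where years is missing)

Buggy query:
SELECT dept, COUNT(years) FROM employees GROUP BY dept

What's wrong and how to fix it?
Bug: COUNT(years) skips NULLs, so groups with missing years are undercounted

Fix: Replace COUNT(years) with COUNT(*)

Corrected query:
SELECT dept, COUNT(*) FROM employees GROUP BY dept

Result:
dept        | COUNT(*)
------------+---------
Engineering | 1       
HR          | 1       
Support     | 4       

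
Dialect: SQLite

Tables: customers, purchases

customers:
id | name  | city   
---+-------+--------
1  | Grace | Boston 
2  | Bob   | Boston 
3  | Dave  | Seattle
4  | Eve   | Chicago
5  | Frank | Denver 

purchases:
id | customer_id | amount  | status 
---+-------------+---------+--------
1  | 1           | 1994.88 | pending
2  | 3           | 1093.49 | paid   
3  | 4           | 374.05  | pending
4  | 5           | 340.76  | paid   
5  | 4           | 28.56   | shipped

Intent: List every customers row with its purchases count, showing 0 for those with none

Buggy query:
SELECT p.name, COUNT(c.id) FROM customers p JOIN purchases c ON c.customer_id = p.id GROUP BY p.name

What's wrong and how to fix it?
Bug: INNER JOIN drops customers rows that have no matching purchases rows

Fix: Use LEFT JOIN so parents without children still appear (COUNT(c.id) gives 0)

Corrected query:
SELECT p.name, COUNT(c.id) FROM customers p LEFT JOIN purchases c ON c.customer_id = p.id GROUP BY p.name

Result:
name  | COUNT(c.id)
------+------------
Bob   | 0          
Dave  | 1          
Eve   | 2          
Frank | 1          
Grace | 1          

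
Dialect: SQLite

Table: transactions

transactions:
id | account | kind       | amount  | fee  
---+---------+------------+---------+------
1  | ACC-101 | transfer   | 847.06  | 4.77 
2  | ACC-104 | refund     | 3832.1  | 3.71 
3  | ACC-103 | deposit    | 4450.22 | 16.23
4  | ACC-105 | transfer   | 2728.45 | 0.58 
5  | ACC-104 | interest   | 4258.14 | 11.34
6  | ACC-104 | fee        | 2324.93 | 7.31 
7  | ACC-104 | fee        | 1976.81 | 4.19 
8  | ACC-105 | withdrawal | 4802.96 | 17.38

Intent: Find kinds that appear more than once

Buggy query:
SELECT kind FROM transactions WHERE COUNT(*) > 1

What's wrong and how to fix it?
Bug: WHERE can't reference COUNT(*); aggregates are computed after WHERE

Fix: Group first, then use HAVING for the count condition

Corrected query:
SELECT kind FROM transactions GROUP BY kind HAVING COUNT(*) > 1

Result:
kind    
--------
fee     
transfer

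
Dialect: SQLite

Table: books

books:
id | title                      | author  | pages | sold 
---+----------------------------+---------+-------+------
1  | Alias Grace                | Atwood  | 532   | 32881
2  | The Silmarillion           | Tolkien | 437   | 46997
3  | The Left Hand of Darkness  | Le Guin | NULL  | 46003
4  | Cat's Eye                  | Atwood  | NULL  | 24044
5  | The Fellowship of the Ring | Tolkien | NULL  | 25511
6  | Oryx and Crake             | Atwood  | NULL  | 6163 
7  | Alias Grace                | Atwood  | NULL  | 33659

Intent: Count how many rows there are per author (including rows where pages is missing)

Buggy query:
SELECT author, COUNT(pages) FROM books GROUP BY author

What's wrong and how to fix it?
Bug: COUNT(column) counts non-NULL values only; rows with NULL pages aren't counted

Fix: Use COUNT(*) to count all rows regardless of NULL

Corrected query:
SELECT author, COUNT(*) FROM books GROUP BY author

Result:
author  | COUNT(*)
--------+---------
Atwood  | 4       
Le Guin | 1       
Tolkien | 2       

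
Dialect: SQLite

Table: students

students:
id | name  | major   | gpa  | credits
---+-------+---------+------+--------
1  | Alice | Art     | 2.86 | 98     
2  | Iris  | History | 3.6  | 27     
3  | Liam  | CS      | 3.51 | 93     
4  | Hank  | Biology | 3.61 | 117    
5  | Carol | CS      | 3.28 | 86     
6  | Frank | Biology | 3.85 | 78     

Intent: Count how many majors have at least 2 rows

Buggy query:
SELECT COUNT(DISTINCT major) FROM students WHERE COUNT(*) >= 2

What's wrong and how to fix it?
Bug: WHERE filters individual rows, not groups, so a group-level COUNT is invalid there

Fix: Group first with HAVING COUNT(*) >= 2, then COUNT the resulting groups

Corrected query:
SELECT COUNT(*) FROM (SELECT major FROM students GROUP BY major HAVING COUNT(*) >= 2)

Result:
COUNT(*)
--------
2       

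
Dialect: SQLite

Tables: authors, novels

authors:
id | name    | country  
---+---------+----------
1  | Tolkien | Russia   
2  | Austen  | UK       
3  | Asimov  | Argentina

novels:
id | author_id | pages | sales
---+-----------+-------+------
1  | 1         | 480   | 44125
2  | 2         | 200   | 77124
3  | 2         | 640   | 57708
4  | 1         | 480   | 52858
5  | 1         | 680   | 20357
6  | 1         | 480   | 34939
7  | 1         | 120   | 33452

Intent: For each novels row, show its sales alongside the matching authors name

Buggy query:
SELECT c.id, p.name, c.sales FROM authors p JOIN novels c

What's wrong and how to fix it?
Bug: JOIN with no ON clause produces a cartesian product; every novels row pairs with every authors row

Fix: Add ON c.author_id = p.id to the JOIN

Corrected query:
SELECT c.id, p.name, c.sales FROM authors p JOIN novels c ON c.author_id = p.id

Result:
id | name    | sales
---+---------+------
1  | Tolkien | 44125
2  | Austen  | 77124
3  | Austen  | 57708
4  | Tolkien | 52858
5  | Tolkien | 20357
6  | Tolkien | 34939
7  | Tolkien | 33452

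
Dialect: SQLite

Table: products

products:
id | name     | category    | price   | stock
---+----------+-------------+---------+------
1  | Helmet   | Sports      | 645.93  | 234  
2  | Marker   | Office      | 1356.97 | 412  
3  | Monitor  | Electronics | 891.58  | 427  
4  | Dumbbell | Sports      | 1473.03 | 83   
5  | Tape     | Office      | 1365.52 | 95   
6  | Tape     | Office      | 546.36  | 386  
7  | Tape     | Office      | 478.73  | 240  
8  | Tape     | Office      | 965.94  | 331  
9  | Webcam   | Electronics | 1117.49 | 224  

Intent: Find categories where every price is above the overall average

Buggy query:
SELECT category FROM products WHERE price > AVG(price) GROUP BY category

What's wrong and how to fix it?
Bug: WHERE evaluates per row before aggregation, so AVG() is unavailable

Fix: Compute the overall average in a scalar subquery and compare each group's MIN against it in HAVING

Corrected query:
SELECT category FROM products GROUP BY category HAVING MIN(price) > (SELECT AVG(price) FROM products)

Result:
(no rows)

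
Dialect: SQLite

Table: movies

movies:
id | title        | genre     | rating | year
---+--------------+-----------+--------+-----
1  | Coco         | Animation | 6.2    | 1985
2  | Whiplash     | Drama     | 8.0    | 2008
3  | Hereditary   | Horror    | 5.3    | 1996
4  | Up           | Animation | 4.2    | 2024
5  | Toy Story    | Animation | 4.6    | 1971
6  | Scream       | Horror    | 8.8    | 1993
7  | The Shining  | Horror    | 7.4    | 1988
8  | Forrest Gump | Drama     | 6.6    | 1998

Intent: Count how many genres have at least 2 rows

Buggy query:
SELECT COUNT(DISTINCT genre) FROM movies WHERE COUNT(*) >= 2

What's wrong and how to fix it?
Bug: WHERE filters individual rows, not groups, so a group-level COUNT is invalid there

Fix: Group first with HAVING COUNT(*) >= 2, then COUNT the resulting groups

Corrected query:
SELECT COUNT(*) FROM (SELECT genre FROM movies GROUP BY genre HAVING COUNT(*) >= 2)

Result:
COUNT(*)
--------
3       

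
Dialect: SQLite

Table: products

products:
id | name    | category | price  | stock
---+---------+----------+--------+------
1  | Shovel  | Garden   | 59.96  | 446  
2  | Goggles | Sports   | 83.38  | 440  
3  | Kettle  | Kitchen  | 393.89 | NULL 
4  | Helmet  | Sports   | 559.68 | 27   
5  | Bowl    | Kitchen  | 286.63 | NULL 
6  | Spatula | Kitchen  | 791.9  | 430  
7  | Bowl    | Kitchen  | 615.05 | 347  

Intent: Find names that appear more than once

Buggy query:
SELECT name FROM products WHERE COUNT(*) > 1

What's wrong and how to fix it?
Bug: WHERE can't reference COUNT(*); aggregates are computed after WHERE

Fix: Group first, then use HAVING for the count condition

Corrected query:
SELECT name FROM products GROUP BY name HAVING COUNT(*) > 1

Result:
name
----
Bowl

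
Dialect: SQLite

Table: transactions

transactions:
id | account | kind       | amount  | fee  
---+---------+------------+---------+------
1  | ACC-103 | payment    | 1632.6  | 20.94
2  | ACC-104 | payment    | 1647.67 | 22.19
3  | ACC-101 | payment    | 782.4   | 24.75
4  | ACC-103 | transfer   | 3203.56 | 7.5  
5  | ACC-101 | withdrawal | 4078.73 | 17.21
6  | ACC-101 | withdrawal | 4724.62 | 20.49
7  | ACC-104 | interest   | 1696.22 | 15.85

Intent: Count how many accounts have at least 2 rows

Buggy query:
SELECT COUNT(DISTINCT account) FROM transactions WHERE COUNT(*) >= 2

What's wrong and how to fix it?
Bug: WHERE filters individual rows, not groups, so a group-level COUNT is invalid there

Fix: Group first with HAVING COUNT(*) >= 2, then COUNT the resulting groups

Corrected query:
SELECT COUNT(*) FROM (SELECT account FROM transactions GROUP BY account HAVING COUNT(*) >= 2)

Result:
COUNT(*)
--------
3       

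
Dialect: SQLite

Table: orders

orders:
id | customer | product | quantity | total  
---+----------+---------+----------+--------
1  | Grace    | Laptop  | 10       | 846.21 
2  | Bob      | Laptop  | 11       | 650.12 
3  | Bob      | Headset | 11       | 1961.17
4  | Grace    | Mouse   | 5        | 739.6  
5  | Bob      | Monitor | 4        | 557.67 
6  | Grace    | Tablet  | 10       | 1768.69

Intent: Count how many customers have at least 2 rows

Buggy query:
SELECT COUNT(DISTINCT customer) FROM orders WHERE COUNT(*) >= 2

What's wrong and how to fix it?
Bug: WHERE filters individual rows, not groups, so a group-level COUNT is invalid there

Fix: Use a subquery that GROUPs and filters with HAVING, then count its rows

Corrected query:
SELECT COUNT(*) FROM (SELECT customer FROM orders GROUP BY customer HAVING COUNT(*) >= 2)

Result:
COUNT(*)
--------
2       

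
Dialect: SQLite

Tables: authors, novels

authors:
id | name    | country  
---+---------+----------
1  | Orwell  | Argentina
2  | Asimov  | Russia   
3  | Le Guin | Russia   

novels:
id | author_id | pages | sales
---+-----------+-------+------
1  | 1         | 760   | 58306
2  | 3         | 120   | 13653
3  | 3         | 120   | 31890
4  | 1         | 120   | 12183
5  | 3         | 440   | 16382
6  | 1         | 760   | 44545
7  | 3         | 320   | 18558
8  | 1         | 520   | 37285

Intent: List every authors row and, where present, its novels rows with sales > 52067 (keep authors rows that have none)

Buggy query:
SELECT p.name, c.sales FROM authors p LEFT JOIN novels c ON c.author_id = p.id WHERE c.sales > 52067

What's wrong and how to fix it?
Bug: Filtering c.sales in WHERE discards the NULL rows produced by LEFT JOIN, turning it into an inner join

Fix: Move the right-table condition into the ON clause so unmatched parents are kept

Corrected query:
SELECT p.name, c.sales FROM authors p LEFT JOIN novels c ON c.author_id = p.id AND c.sales > 52067

Result:
name    | sales
--------+------
Orwell  | 58306
Asimov  | NULL 
Le Guin | NULL 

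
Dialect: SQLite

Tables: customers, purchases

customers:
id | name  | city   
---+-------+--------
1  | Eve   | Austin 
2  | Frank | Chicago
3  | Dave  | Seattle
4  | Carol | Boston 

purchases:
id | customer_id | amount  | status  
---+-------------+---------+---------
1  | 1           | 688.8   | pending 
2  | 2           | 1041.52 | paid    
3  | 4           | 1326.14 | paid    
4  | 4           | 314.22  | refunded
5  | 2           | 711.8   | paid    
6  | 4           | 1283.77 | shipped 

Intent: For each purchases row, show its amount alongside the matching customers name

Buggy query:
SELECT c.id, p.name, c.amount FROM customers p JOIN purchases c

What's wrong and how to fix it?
Bug: JOIN with no ON clause produces a cartesian product; every purchases row pairs with every customers row

Fix: Add ON c.customer_id = p.id to the JOIN

Corrected query:
SELECT c.id, p.name, c.amount FROM customers p JOIN purchases c ON c.customer_id = p.id

Result:
id | name  | amount 
---+-------+--------
1  | Eve   | 688.8  
2  | Frank | 1041.52
3  | Carol | 1326.14
4  | Carol | 314.22 
5  | Frank | 711.8  
6  | Carol | 1283.77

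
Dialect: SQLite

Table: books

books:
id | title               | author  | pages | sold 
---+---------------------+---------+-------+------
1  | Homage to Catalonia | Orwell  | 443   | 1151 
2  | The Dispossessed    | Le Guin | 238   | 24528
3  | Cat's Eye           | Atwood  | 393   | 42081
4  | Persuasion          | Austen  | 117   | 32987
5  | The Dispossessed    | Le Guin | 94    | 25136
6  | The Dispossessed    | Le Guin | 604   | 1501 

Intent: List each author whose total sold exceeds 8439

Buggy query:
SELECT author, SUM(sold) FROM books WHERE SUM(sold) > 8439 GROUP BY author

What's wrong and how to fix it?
Bug: Aggregate functions cannot appear in a WHERE clause

Fix: Use HAVING (which filters groups after aggregation) instead of WHERE

Corrected query:
SELECT author, SUM(sold) FROM books GROUP BY author HAVING SUM(sold) > 8439

Result:
author  | SUM(sold)
--------+----------
Atwood  | 42081    
Austen  | 32987    
Le Guin | 51165    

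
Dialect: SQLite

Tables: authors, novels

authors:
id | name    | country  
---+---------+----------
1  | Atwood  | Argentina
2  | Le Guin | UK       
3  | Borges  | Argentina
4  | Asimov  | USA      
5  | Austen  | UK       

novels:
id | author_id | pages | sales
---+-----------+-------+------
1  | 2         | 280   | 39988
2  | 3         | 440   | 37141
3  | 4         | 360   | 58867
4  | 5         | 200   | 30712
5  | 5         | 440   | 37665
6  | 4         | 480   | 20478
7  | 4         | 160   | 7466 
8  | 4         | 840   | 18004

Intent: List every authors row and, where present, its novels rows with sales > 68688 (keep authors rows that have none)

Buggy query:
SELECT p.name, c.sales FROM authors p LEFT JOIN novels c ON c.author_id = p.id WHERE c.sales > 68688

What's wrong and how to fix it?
Bug: Filtering c.sales in WHERE discards the NULL rows produced by LEFT JOIN, turning it into an inner join

Fix: Put 'c.sales > 68688' in the JOIN's ON clause instead of WHERE

Corrected query:
SELECT p.name, c.sales FROM authors p LEFT JOIN novels c ON c.author_id = p.id AND c.sales > 68688

Result:
name    | sales
--------+------
Atwood  | NULL 
Le Guin | NULL 
Borges  | NULL 
Asimov  | NULL 
Austen  | NULL 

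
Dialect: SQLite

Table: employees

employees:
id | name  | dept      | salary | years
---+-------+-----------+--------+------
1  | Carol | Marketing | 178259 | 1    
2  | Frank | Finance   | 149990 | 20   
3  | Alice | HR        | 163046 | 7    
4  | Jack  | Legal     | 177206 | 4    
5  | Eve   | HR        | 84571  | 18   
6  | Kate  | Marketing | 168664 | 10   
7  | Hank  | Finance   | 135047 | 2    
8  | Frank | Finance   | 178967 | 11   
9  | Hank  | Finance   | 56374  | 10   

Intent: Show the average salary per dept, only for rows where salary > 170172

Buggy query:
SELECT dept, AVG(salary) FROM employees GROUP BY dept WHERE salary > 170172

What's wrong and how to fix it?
Bug: WHERE cannot follow GROUP BY

Fix: Move the WHERE clause before GROUP BY

Corrected query:
SELECT dept, AVG(salary) FROM employees WHERE salary > 170172 GROUP BY dept

Result:
dept      | AVG(salary)
----------+------------
Finance   | 178967     
Legal     | 177206     
Marketing | 178259     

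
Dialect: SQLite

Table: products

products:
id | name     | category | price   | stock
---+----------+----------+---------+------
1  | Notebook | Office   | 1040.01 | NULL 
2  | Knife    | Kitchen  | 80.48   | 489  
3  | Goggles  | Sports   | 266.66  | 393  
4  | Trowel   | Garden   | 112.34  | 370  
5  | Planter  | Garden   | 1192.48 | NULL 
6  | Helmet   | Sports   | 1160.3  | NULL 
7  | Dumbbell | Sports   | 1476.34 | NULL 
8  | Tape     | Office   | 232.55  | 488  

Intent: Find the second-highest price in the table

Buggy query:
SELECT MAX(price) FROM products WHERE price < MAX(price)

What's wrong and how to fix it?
Bug: MAX(price) on the right of the comparison is an aggregate-in-WHERE error

Fix: Put the inner MAX in a scalar subquery

Corrected query:
SELECT MAX(price) FROM products WHERE price < (SELECT MAX(price) FROM products)

Result:
MAX(price)
----------
1192.48   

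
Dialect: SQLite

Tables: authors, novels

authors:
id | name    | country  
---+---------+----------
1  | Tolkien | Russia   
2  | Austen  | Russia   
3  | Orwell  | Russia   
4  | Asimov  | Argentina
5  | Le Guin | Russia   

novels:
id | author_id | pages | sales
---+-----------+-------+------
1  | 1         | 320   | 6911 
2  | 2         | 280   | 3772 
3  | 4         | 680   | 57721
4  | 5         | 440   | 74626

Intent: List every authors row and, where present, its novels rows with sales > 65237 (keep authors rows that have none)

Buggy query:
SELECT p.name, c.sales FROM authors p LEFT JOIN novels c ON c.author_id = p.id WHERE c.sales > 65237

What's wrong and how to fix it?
Bug: A WHERE condition on the right-hand table after LEFT JOIN drops unmatched parents

Fix: Put 'c.sales > 65237' in the JOIN's ON clause instead of WHERE

Corrected query:
SELECT p.name, c.sales FROM authors p LEFT JOIN novels c ON c.author_id = p.id AND c.sales > 65237

Result:
name    | sales
--------+------
Tolkien | NULL 
Austen  | NULL 
Orwell  | NULL 
Asimov  | NULL 
Le Guin | 74626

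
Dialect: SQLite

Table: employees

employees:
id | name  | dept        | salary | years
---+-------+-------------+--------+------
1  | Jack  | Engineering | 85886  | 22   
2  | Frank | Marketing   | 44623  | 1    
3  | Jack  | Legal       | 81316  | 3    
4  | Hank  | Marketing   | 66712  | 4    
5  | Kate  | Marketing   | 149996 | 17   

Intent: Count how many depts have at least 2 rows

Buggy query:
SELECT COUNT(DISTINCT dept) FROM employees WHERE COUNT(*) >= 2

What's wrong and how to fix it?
Bug: COUNT(*) cannot appear in WHERE; the per-group count doesn't exist yet

Fix: Group first with HAVING COUNT(*) >= 2, then COUNT the resulting groups

Corrected query:
SELECT COUNT(*) FROM (SELECT dept FROM employees GROUP BY dept HAVING COUNT(*) >= 2)

Result:
COUNT(*)
--------
1       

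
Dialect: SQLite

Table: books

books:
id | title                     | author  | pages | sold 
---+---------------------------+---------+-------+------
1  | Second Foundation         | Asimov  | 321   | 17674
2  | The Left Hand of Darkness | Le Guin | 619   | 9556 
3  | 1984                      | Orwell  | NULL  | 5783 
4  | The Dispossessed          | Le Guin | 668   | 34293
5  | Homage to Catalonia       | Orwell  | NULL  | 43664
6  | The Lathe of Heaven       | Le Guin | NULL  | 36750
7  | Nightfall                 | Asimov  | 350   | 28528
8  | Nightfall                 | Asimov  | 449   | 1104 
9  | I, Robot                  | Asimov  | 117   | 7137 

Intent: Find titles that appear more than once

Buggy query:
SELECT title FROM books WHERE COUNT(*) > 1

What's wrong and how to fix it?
Bug: COUNT(*) is an aggregate and cannot be used in WHERE

Fix: GROUP BY title, then filter groups with HAVING COUNT(*) > 1

Corrected query:
SELECT title FROM books GROUP BY title HAVING COUNT(*) > 1

Result:
title    
---------
Nightfall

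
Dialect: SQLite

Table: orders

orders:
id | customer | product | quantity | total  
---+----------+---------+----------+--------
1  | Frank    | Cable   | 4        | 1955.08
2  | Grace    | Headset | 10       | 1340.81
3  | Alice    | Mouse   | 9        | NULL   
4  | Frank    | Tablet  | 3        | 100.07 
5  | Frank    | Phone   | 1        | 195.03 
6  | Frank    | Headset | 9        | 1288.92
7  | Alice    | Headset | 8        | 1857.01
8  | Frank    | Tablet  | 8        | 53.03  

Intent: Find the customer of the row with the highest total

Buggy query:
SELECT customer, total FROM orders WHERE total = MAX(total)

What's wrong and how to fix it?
Bug: MAX(total) is an aggregate and cannot be used directly in WHERE

Fix: Use a subquery: WHERE total = (SELECT MAX(total) FROM orders)

Corrected query:
SELECT customer, total FROM orders WHERE total = (SELECT MAX(total) FROM orders)

Result:
customer | total  
---------+--------
Frank    | 1955.08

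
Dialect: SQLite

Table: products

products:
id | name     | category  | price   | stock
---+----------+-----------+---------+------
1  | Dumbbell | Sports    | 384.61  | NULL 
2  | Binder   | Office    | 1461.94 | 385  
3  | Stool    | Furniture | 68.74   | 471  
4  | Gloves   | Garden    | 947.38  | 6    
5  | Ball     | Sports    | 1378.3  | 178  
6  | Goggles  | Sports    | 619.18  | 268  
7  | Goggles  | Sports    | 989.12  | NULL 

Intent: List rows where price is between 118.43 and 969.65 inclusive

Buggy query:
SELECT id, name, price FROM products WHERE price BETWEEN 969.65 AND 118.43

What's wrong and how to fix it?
Bug: The bounds are reversed; BETWEEN a AND b requires a <= b to match anything

Fix: Write BETWEEN 118.43 AND 969.65

Corrected query:
SELECT id, name, price FROM products WHERE price BETWEEN 118.43 AND 969.65

Result:
id | name     | price 
---+----------+-------
1  | Dumbbell | 384.61
4  | Gloves   | 947.38
6  | Goggles  | 619.18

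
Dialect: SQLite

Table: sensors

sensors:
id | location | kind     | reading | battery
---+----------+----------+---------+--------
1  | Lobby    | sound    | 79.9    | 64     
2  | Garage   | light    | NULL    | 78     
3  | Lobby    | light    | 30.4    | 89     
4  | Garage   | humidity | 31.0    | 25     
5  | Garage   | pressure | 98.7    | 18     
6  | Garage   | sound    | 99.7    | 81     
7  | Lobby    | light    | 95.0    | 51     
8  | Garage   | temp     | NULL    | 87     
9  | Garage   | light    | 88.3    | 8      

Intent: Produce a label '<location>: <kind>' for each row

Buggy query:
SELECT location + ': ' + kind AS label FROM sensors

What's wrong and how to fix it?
Bug: '+' is numeric addition; on text columns SQLite converts them to 0 instead of concatenating

Fix: Replace + with || to concatenate text

Corrected query:
SELECT location || ': ' || kind AS label FROM sensors

Result:
label           
----------------
Lobby: sound    
Garage: light   
Lobby: light    
Garage: humidity
Garage: pressure
Garage: sound   
Lobby: light    
Garage: temp    
Garage: light   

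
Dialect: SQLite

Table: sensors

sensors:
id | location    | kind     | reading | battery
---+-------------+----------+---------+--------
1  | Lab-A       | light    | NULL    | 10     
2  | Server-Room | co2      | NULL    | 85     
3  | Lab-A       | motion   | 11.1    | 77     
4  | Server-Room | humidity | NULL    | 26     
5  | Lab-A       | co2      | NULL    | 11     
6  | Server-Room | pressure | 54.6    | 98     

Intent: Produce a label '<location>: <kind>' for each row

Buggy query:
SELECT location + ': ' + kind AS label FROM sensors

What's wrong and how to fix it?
Bug: '+' is numeric addition; on text columns SQLite converts them to 0 instead of concatenating

Fix: Replace + with || to concatenate text

Corrected query:
SELECT location || ': ' || kind AS label FROM sensors

Result:
label                
---------------------
Lab-A: light         
Server-Room: co2     
Lab-A: motion        
Server-Room: humidity
Lab-A: co2           
Server-Room: pressure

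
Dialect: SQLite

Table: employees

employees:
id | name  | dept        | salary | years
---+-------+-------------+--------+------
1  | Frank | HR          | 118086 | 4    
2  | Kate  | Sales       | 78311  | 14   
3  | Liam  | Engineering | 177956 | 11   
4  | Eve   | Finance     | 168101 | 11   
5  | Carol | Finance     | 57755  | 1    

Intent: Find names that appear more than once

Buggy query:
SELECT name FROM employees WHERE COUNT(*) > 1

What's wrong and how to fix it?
Bug: COUNT(*) is an aggregate and cannot be used in WHERE

Fix: GROUP BY name, then filter groups with HAVING COUNT(*) > 1

Corrected query:
SELECT name FROM employees GROUP BY name HAVING COUNT(*) > 1

Result:
(no rows)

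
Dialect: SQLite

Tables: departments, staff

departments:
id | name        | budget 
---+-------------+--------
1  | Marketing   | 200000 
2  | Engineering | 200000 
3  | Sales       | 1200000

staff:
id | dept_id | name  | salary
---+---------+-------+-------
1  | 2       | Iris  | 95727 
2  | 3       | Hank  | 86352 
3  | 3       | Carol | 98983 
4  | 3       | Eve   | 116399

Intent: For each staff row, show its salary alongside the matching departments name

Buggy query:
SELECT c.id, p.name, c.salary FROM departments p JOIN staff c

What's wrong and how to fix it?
Bug: Missing join condition: each staff row is matched to all departments rows instead of just its own

Fix: Specify the join condition linking the foreign key to the parent id

Corrected query:
SELECT c.id, p.name, c.salary FROM departments p JOIN staff c ON c.dept_id = p.id

Result:
id | name        | salary
---+-------------+-------
1  | Engineering | 95727 
2  | Sales       | 86352 
3  | Sales       | 98983 
4  | Sales       | 116399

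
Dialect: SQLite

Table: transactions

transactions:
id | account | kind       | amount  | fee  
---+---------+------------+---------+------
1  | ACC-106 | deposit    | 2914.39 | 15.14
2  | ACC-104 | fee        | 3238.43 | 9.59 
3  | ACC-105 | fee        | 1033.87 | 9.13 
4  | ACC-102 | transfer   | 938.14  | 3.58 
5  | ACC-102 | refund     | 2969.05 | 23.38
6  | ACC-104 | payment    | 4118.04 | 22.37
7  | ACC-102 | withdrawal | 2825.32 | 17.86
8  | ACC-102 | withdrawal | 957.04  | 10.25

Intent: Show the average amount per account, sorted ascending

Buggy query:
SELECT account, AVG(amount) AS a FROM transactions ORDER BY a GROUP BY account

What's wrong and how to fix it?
Bug: GROUP BY must precede ORDER BY

Fix: Move ORDER BY to the end, after GROUP BY

Corrected query:
SELECT account, AVG(amount) AS a FROM transactions GROUP BY account ORDER BY a

Result:
account | a        
--------+----------
ACC-105 | 1033.87  
ACC-102 | 1922.3875
ACC-106 | 2914.39  
ACC-104 | 3678.235 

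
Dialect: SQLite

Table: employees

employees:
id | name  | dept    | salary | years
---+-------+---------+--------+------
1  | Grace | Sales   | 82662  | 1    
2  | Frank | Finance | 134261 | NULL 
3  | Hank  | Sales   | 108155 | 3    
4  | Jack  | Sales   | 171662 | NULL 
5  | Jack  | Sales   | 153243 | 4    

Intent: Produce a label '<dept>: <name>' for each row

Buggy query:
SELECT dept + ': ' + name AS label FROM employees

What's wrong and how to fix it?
Bug: SQLite uses || for string concatenation; + coerces text to numbers (yielding 0)

Fix: Replace + with || to concatenate text

Corrected query:
SELECT dept || ': ' || name AS label FROM employees

Result:
label         
--------------
Sales: Grace  
Finance: Frank
Sales: Hank   
Sales: Jack   
Sales: Jack   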